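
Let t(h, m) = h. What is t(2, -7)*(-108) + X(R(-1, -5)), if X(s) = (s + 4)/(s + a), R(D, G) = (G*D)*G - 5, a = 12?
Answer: -1931/9 ≈ -214.56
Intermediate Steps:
R(D, G) = -5 + D*G**2 (R(D, G) = (D*G)*G - 5 = D*G**2 - 5 = -5 + D*G**2)
X(s) = (4 + s)/(12 + s) (X(s) = (s + 4)/(s + 12) = (4 + s)/(12 + s))
t(2, -7)*(-108) + X(R(-1, -5)) = 2*(-108) + (4 + (-5 - 1*(-5)**2))/(12 + (-5 - 1*(-5)**2)) = -216 + (4 + (-5 - 1*25))/(12 + (-5 - 1*25)) = -216 + (4 + (-5 - 25))/(12 + (-5 - 25)) = -216 + (4 - 30)/(12 - 30) = -216 - 26/(-18) = -216 - 1/18*(-26) = -216 + 13/9 = -1931/9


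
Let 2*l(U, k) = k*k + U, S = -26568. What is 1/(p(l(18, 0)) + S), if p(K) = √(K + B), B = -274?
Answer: -26568/705858889 - I*√265/705858889 ≈ -3.7639e-5 - 2.3062e-8*I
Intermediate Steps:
l(U, k) = U/2 + k²/2 (l(U, k) = (k*k + U)/2 = (k² + U)/2 = (U + k²)/2 = U/2 + k²/2)
p(K) = √(-274 + K) (p(K) = √(K - 274) = √(-274 + K))
1/(p(l(18, 0)) + S) = 1/(√(-274 + ((½)*18 + (½)*0²)) - 26568) = 1/(√(-274 + (9 + (½)*0)) - 26568) = 1/(√(-274 + (9 + 0)) - 26568) = 1/(√(-274 + 9) - 26568) = 1/(√(-265) - 26568) = 1/(I*√265 - 26568) = 1/(-26568 + I*√265)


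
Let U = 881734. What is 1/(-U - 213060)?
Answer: -1/1094794 ≈ -9.1341e-7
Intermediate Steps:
1/(-U - 213060) = 1/(-1*881734 - 213060) = 1/(-881734 - 213060) = 1/(-1094794) = -1/1094794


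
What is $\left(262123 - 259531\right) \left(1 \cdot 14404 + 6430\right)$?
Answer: $54001728$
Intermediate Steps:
$\left(262123 - 259531\right) \left(1 \cdot 14404 + 6430\right) = 2592 \left(14404 + 6430\right) = 2592 \cdot 20834 = 54001728$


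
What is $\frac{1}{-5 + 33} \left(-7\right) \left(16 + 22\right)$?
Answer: $- \frac{19}{2} \approx -9.5$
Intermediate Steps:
$\frac{1}{-5 + 33} \left(-7\right) \left(16 + 22\right) = \frac{1}{28} \left(-7\right) 38 = \left(- \frac{1}{4}\right) 38 = - \frac{19}{2}$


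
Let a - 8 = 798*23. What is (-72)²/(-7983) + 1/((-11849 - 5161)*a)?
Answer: -179906470007/277043468940 ≈ -0.64938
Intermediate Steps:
a = 18362 (a = 8 + 798*23 = 8 + 18354 = 18362)
(-72)²/(-7983) + 1/((-11849 - 5161)*a) = (-72)²/(-7983) + 1/(-11849 - 5161*18362) = 5184*(-1/7983) + (1/18362)/(-17010) = -576/887 - 1/17010*1/18362 = -576/887 - 1/312337620 = -179906470007/277043468940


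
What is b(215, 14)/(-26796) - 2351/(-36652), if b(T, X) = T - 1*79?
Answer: 17123/289884 ≈ 0.059068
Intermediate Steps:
b(T, X) = -79 + T (b(T, X) = T - 79 = -79 + T)
b(215, 14)/(-26796) - 2351/(-36652) = (-79 + 215)/(-26796) - 2351/(-36652) = 136*(-1/26796) - 2351*(-1/36652) = -34/6699 + 2351/36652 = 17123/289884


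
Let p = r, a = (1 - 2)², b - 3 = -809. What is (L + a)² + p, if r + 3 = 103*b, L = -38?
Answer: -81652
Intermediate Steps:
b = -806 (b = 3 - 809 = -806)
a = 1 (a = (-1)² = 1)
r = -83021 (r = -3 + 103*(-806) = -3 - 83018 = -83021)
p = -83021
(L + a)² + p = (-38 + 1)² - 83021 = (-37)² - 83021 = 1369 - 83021 = -81652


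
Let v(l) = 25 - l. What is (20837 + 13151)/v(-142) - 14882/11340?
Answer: 27352759/135270 ≈ 202.21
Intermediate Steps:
(20837 + 13151)/v(-142) - 14882/11340 = (20837 + 13151)/(25 - 1*(-142)) - 14882/11340 = 33988/(25 + 142) - 14882*1/11340 = 33988/167 - 1063/810 = 27352759/135270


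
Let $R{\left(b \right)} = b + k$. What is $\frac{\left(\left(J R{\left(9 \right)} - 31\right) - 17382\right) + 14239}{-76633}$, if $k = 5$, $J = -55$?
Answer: $\frac{3944}{76633} \approx 0.051466$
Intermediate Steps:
$R{\left(b \right)} = 5 + b$ ($R{\left(b \right)} = b + 5 = 5 + b$)
$\frac{\left(\left(J R{\left(9 \right)} - 31\right) - 17382\right) + 14239}{-76633} = \frac{\left(\left(- 55 \left(5 + 9\right) - 31\right) - 17382\right) + 14239}{-76633} = \left(\left(\left(\left(-55\right) 14 - 31\right) - 17382\right) + 14239\right) \left(- \frac{1}{76633}\right) = \left(\left(\left(-770 - 31\right) - 17382\right) + 14239\right) \left(- \frac{1}{76633}\right) = \left(\left(-801 - 17382\right) + 14239\right) \left(- \frac{1}{76633}\right) = \left(-18183 + 14239\right) \left(- \frac{1}{76633}\right) = \left(-3944\right) \left(- \frac{1}{76633}\right) = \frac{3944}{76633}$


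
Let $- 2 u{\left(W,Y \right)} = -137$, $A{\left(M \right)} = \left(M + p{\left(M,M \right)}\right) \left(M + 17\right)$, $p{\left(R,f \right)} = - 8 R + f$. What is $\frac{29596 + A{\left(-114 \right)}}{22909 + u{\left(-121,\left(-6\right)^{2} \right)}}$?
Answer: $- \frac{73504}{45955} \approx -1.5995$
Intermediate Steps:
$p{\left(R,f \right)} = f - 8 R$
$A{\left(M \right)} = - 6 M \left(17 + M\right)$ ($A{\left(M \right)} = \left(M + \left(M - 8 M\right)\right) \left(M + 17\right) = \left(M - 7 M\right) \left(17 + M\right) = - 6 M \left(17 + M\right)$)
$u{\left(W,Y \right)} = \frac{137}{2}$ ($u{\left(W,Y \right)} = \left(- \frac{1}{2}\right) \left(-137\right) = \frac{137}{2}$)
$\frac{29596 + A{\left(-114 \right)}}{22909 + u{\left(-121,\left(-6\right)^{2} \right)}} = \frac{29596 + 6 \left(-114\right) \left(-17 - -114\right)}{22909 + \frac{137}{2}} = \frac{29596 + 6 \left(-114\right) \left(-17 + 114\right)}{\frac{45955}{2}} = \left(29596 + 6 \left(-114\right) 97\right) \frac{2}{45955} = \left(29596 - 66348\right) \frac{2}{45955} = \left(-36752\right) \frac{2}{45955} = - \frac{73504}{45955}$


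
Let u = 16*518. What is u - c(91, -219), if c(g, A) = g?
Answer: 8197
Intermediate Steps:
u = 8288
u - c(91, -219) = 8288 - 1*91 = 8288 - 91 = 8197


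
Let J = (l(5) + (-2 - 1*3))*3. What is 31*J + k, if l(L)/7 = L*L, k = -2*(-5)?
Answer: 15820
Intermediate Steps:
k = 10
l(L) = 7*L² (l(L) = 7*(L*L) = 7*L²)
J = 510 (J = (7*5² + (-2 - 1*3))*3 = (7*25 + (-2 - 3))*3 = (175 - 5)*3 = 170*3 = 510)
31*J + k = 31*510 + 10 = 15810 + 10 = 15820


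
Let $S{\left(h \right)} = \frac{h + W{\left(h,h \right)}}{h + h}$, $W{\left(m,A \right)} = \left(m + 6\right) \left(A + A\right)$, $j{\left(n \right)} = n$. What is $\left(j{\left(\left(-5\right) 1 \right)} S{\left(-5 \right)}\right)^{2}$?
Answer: $\frac{225}{4} \approx 56.25$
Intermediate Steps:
$W{\left(m,A \right)} = 2 A \left(6 + m\right)$ ($W{\left(m,A \right)} = \left(6 + m\right) 2 A = 2 A \left(6 + m\right)$)
$S{\left(h \right)} = \frac{h + 2 h \left(6 + h\right)}{2 h}$ ($S{\left(h \right)} = \frac{h + 2 h \left(6 + h\right)}{h + h} = \frac{h + 2 h \left(6 + h\right)}{2 h}$)
$\left(j{\left(\left(-5\right) 1 \right)} S{\left(-5 \right)}\right)^{2} = \left(\left(-5\right) 1 \left(\frac{13}{2} - 5\right)\right)^{2} = \left(\left(-5\right) \frac{3}{2}\right)^{2} = \left(- \frac{15}{2}\right)^{2} = \frac{225}{4}$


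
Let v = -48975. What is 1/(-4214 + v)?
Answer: -1/53189 ≈ -1.8801e-5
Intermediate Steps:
1/(-4214 + v) = 1/(-4214 - 48975) = 1/(-53189) = -1/53189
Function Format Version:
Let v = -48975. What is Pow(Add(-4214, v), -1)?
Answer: Rational(-1, 53189) ≈ -1.8801e-5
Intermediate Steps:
Pow(Add(-4214, v), -1) = Pow(Add(-4214, -48975), -1) = Pow(-53189, -1) = Rational(-1, 53189)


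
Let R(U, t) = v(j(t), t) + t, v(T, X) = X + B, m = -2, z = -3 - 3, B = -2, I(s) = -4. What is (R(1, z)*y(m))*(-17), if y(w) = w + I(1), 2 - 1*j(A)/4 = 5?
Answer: -1428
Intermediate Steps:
z = -6
j(A) = -12 (j(A) = 8 - 4*5 = 8 - 20 = -12)
y(w) = -4 + w (y(w) = w - 4 = -4 + w)
v(T, X) = -2 + X (v(T, X) = X - 2 = -2 + X)
R(U, t) = -2 + 2*t (R(U, t) = (-2 + t) + t = -2 + 2*t)
(R(1, z)*y(m))*(-17) = ((-2 + 2*(-6))*(-4 - 2))*(-17) = ((-2 - 12)*(-6))*(-17) = -14*(-6)*(-17) = 84*(-17) = -1428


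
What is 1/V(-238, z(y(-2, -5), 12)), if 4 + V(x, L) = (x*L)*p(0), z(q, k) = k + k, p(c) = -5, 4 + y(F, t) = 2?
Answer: 1/28556 ≈ 3.5019e-5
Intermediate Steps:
y(F, t) = -2 (y(F, t) = -4 + 2 = -2)
z(q, k) = 2*k
V(x, L) = -4 - 5*L*x (V(x, L) = -4 + (x*L)*(-5) = -4 + (L*x)*(-5) = -4 - 5*L*x)
1/V(-238, z(y(-2, -5), 12)) = 1/(-4 - 5*2*12*(-238)) = 1/(-4 - 5*24*(-238)) = 1/(-4 + 28560) = 1/28556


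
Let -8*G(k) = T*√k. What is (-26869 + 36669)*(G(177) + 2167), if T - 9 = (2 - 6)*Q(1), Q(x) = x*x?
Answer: 21236600 - 6125*√177 ≈ 2.1155e+7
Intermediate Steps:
Q(x) = x²
T = 5 (T = 9 + (2 - 6)*1² = 9 - 4*1 = 9 - 4 = 5)
G(k) = -5*√k/8
(-26869 + 36669)*(G(177) + 2167) = (-26869 + 36669)*(-5*√177/8 + 2167) = 9800*(2167 - 5*√177/8) = 21236600 - 6125*√177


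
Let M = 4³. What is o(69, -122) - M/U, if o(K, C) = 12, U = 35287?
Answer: 423380/35287 ≈ 11.998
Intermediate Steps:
M = 64
o(69, -122) - M/U = 12 - 64/35287 = 423380/35287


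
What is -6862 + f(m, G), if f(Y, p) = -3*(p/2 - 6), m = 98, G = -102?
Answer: -6691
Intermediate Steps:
f(Y, p) = 18 - 3*p/2 (f(Y, p) = -3*(p*(½) - 6) = -3*(p/2 - 6) = -3*(-6 + p/2) = 18 - 3*p/2)
-6862 + f(m, G) = -6862 + (18 - 3/2*(-102)) = -6862 + (18 + 153) = -6862 + 171 = -6691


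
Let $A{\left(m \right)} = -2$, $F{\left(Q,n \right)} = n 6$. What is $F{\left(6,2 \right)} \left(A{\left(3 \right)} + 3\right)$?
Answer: $12$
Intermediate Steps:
$F{\left(Q,n \right)} = 6 n$
$F{\left(6,2 \right)} \left(A{\left(3 \right)} + 3\right) = 6 \cdot 2 \left(-2 + 3\right) = 12 \cdot 1 = 12$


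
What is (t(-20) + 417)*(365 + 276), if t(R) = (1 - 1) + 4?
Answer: 269861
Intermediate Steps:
t(R) = 4 (t(R) = 0 + 4 = 4)
(t(-20) + 417)*(365 + 276) = (4 + 417)*(365 + 276) = 421*641 = 269861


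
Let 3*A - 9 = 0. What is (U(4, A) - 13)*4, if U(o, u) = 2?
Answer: -44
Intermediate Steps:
A = 3 (A = 3 + (1/3)*0 = 3 + 0 = 3)
(U(4, A) - 13)*4 = (2 - 13)*4 = -11*4 = -44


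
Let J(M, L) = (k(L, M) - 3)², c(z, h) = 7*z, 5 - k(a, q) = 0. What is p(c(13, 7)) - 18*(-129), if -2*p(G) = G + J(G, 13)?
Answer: 4549/2 ≈ 2274.5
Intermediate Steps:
k(a, q) = 5 (k(a, q) = 5 - 1*0 = 5 + 0 = 5)
J(M, L) = 4 (J(M, L) = (5 - 3)² = 2² = 4)
p(G) = -2 - G/2 (p(G) = -(G + 4)/2 = -(4 + G)/2 = -2 - G/2)
p(c(13, 7)) - 18*(-129) = (-2 - 7*13/2) - 18*(-129) = (-2 - ½*91) - 1*(-2322) = (-2 - 91/2) + 2322 = -95/2 + 2322 = 4549/2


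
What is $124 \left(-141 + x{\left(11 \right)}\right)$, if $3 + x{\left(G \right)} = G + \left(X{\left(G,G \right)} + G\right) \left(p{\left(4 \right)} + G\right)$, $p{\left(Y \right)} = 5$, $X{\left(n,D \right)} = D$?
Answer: $27156$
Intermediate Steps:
$x{\left(G \right)} = -3 + G + 2 G \left(5 + G\right)$ ($x{\left(G \right)} = -3 + \left(G + \left(G + G\right) \left(5 + G\right)\right) = -3 + \left(G + 2 G \left(5 + G\right)\right) = -3 + G + 2 G \left(5 + G\right)$)
$124 \left(-141 + x{\left(11 \right)}\right) = 124 \left(-141 + \left(-3 + 2 \cdot 11^{2} + 11 \cdot 11\right)\right) = 124 \left(-141 + \left(-3 + 2 \cdot 121 + 121\right)\right) = 124 \left(-141 + \left(-3 + 242 + 121\right)\right) = 124 \left(-141 + 360\right) = 124 \cdot 219 = 27156$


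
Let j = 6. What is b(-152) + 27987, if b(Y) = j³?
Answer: 28203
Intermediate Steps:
b(Y) = 216 (b(Y) = 6³ = 216)
b(-152) + 27987 = 216 + 27987 = 28203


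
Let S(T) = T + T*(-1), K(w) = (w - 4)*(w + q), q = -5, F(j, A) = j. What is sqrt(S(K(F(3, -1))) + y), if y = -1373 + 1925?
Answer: 2*sqrt(138) ≈ 23.495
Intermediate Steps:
K(w) = (-5 + w)*(-4 + w) (K(w) = (w - 4)*(w - 5) = (-4 + w)*(-5 + w) = (-5 + w)*(-4 + w))
S(T) = 0 (S(T) = T - T = 0)
y = 552
sqrt(S(K(F(3, -1))) + y) = sqrt(0 + 552) = sqrt(552) = 2*sqrt(138)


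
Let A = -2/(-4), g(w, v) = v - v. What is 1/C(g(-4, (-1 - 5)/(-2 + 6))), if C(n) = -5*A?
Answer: -⅖ ≈ -0.40000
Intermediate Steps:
g(w, v) = 0
A = ½ (A = -2*(-¼) = ½ ≈ 0.50000)
C(n) = -5/2 (C(n) = -5*½ = -5/2)
1/C(g(-4, (-1 - 5)/(-2 + 6))) = 1/(-5/2) = -⅖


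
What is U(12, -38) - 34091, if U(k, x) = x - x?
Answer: -34091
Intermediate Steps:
U(k, x) = 0
U(12, -38) - 34091 = 0 - 34091 = -34091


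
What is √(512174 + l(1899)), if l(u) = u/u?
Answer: 5*√20487 ≈ 715.66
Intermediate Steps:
l(u) = 1
√(512174 + l(1899)) = √(512174 + 1) = √512175 = 5*√20487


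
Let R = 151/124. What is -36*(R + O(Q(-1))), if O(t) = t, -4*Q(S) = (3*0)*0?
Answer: -1359/31 ≈ -43.839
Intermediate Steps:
Q(S) = 0 (Q(S) = -3*0*0/4 = -0*0 = -¼*0 = 0)
R = 151/124 (R = 151*(1/124) = 151/124 ≈ 1.2177)
-36*(R + O(Q(-1))) = -36*(151/124 + 0) = -36*151/124 = -1359/31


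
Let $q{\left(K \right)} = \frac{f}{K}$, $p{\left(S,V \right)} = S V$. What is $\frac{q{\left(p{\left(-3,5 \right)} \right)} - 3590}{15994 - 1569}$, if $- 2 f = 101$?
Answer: $- \frac{107599}{432750} \approx -0.24864$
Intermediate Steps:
$f = - \frac{101}{2}$ ($f = \left(- \frac{1}{2}\right) 101 = - \frac{101}{2} \approx -50.5$)
$q{\left(K \right)} = - \frac{101}{2 K}$
$\frac{q{\left(p{\left(-3,5 \right)} \right)} - 3590}{15994 - 1569} = \frac{- \frac{101}{2 \left(\left(-3\right) 5\right)} - 3590}{15994 - 1569} = \frac{- \frac{101}{2 \left(-15\right)} - 3590}{14425} = \left(\left(- \frac{101}{2}\right) \left(- \frac{1}{15}\right) - 3590\right) \frac{1}{14425} = \left(\frac{101}{30} - 3590\right) \frac{1}{14425} = \left(- \frac{107599}{30}\right) \frac{1}{14425} = - \frac{107599}{432750}$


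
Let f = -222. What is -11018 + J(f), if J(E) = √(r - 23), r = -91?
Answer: -11018 + I*√114 ≈ -11018.0 + 10.677*I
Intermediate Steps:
J(E) = I*√114 (J(E) = √(-91 - 23) = √(-114) = I*√114)
-11018 + J(f) = -11018 + I*√114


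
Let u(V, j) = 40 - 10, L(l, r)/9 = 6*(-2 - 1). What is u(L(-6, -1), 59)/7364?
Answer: 15/3682 ≈ 0.0040739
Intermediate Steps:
L(l, r) = -162 (L(l, r) = 9*(6*(-2 - 1)) = 9*(6*(-3)) = 9*(-18) = -162)
u(V, j) = 30
u(L(-6, -1), 59)/7364 = 30/7364 = 30*(1/7364) = 15/3682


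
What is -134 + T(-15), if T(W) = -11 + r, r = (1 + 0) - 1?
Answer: -145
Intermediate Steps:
r = 0 (r = 1 - 1 = 0)
T(W) = -11 (T(W) = -11 + 0 = -11)
-134 + T(-15) = -134 - 11 = -145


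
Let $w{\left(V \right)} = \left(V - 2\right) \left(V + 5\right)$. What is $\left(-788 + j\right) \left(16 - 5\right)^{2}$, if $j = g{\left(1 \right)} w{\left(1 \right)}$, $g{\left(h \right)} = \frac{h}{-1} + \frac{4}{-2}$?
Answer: $-93170$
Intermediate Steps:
$w{\left(V \right)} = \left(-2 + V\right) \left(5 + V\right)$
$g{\left(h \right)} = -2 - h$ ($g{\left(h \right)} = h \left(-1\right) + 4 \left(- \frac{1}{2}\right) = - h - 2 = -2 - h$)
$j = 18$ ($j = \left(-2 - 1\right) \left(-10 + 1^{2} + 3 \cdot 1\right) = \left(-2 - 1\right) \left(-10 + 1 + 3\right) = \left(-3\right) \left(-6\right) = 18$)
$\left(-788 + j\right) \left(16 - 5\right)^{2} = \left(-788 + 18\right) \left(16 - 5\right)^{2} = - 770 \cdot 11^{2} = \left(-770\right) 121 = -93170$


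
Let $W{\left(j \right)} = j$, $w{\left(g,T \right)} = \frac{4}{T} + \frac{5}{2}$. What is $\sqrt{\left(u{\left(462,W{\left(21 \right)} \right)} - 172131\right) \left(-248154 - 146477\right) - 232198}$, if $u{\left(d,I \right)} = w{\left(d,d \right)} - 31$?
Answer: $\frac{\sqrt{14501223148916658}}{462} \approx 2.6065 \cdot 10^{5}$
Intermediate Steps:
$w{\left(g,T \right)} = \frac{5}{2} + \frac{4}{T}$ ($w{\left(g,T \right)} = \frac{4}{T} + 5 \cdot \frac{1}{2} = \frac{4}{T} + \frac{5}{2} = \frac{5}{2} + \frac{4}{T}$)
$u{\left(d,I \right)} = - \frac{57}{2} + \frac{4}{d}$ ($u{\left(d,I \right)} = \left(\frac{5}{2} + \frac{4}{d}\right) - 31 = - \frac{57}{2} + \frac{4}{d}$)
$\sqrt{\left(u{\left(462,W{\left(21 \right)} \right)} - 172131\right) \left(-248154 - 146477\right) - 232198} = \sqrt{\left(\left(- \frac{57}{2} + \frac{4}{462}\right) - 172131\right) \left(-248154 - 146477\right) - 232198} = \sqrt{\left(\left(- \frac{57}{2} + 4 \cdot \frac{1}{462}\right) - 172131\right) \left(-394631\right) - 232198} = \sqrt{\left(\left(- \frac{57}{2} + \frac{2}{231}\right) - 172131\right) \left(-394631\right) - 232198} = \sqrt{\left(- \frac{13163}{462} - 172131\right) \left(-394631\right) - 232198} = \sqrt{\left(- \frac{79537685}{462}\right) \left(-394631\right) - 232198} = \sqrt{\frac{31388036169235}{462} - 232198} = \sqrt{\frac{31387928893759}{462}} = \frac{\sqrt{14501223148916658}}{462}$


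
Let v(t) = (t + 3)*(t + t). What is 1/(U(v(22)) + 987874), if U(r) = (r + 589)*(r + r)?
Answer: 1/4703674 ≈ 2.1260e-7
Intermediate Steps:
v(t) = 2*t*(3 + t) (v(t) = (3 + t)*(2*t) = 2*t*(3 + t))
U(r) = 2*r*(589 + r) (U(r) = (589 + r)*(2*r) = 2*r*(589 + r))
1/(U(v(22)) + 987874) = 1/(2*(2*22*(3 + 22))*(589 + 2*22*(3 + 22)) + 987874) = 1/(2*(2*22*25)*(589 + 2*22*25) + 987874) = 1/(2*1100*(589 + 1100) + 987874) = 1/(2*1100*1689 + 987874) = 1/(3715800 + 987874) = 1/4703674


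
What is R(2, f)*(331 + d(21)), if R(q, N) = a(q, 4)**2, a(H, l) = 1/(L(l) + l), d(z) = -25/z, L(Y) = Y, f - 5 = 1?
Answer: 3463/672 ≈ 5.1533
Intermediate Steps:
f = 6 (f = 5 + 1 = 6)
a(H, l) = 1/(2*l) (a(H, l) = 1/(l + l) = 1/(2*l))
R(q, N) = 1/64 (R(q, N) = ((1/2)/4)**2 = ((1/2)*(1/4))**2 = (1/8)**2 = 1/64)
R(2, f)*(331 + d(21)) = (331 - 25/21)/64 = (1/64)*(6926/21) = 3463/672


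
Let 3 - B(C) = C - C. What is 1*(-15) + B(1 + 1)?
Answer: -12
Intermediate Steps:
B(C) = 3 (B(C) = 3 - (C - C) = 3 - 1*0 = 3 + 0 = 3)
1*(-15) + B(1 + 1) = 1*(-15) + 3 = -15 + 3 = -12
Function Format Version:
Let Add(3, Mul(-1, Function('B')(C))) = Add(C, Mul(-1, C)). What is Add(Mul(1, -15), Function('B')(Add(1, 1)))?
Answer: -12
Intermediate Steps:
Function('B')(C) = 3 (Function('B')(C) = Add(3, Mul(-1, Add(C, Mul(-1, C)))) = Add(3, Mul(-1, 0)) = Add(3, 0) = 3)
Add(Mul(1, -15), Function('B')(Add(1, 1))) = Add(Mul(1, -15), 3) = Add(-15, 3) = -12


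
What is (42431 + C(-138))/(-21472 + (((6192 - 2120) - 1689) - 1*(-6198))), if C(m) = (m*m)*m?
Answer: 2585641/12891 ≈ 200.58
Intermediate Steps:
C(m) = m**3 (C(m) = m**2*m = m**3)
(42431 + C(-138))/(-21472 + (((6192 - 2120) - 1689) - 1*(-6198))) = (42431 + (-138)**3)/(-21472 + (((6192 - 2120) - 1689) - 1*(-6198))) = (42431 - 2628072)/(-21472 + ((4072 - 1689) + 6198)) = -2585641/(-21472 + (2383 + 6198)) = -2585641/(-21472 + 8581) = -2585641/(-12891) = -2585641*(-1/12891) = 2585641/12891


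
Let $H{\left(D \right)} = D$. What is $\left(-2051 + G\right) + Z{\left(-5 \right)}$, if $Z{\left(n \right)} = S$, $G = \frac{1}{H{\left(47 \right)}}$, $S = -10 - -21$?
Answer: $- \frac{95879}{47} \approx -2040.0$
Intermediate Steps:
$S = 11$ ($S = -10 + 21 = 11$)
$G = \frac{1}{47} \approx 0.021277$
$Z{\left(n \right)} = 11$
$\left(-2051 + G\right) + Z{\left(-5 \right)} = \left(-2051 + \frac{1}{47}\right) + 11 = - \frac{96396}{47} + 11 = - \frac{95879}{47}$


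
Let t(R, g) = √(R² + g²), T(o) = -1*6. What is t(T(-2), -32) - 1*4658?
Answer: -4658 + 2*√265 ≈ -4625.4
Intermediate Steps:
T(o) = -6
t(T(-2), -32) - 1*4658 = √((-6)² + (-32)²) - 1*4658 = √(36 + 1024) - 4658 = √1060 - 4658 = 2*√265 - 4658 = -4658 + 2*√265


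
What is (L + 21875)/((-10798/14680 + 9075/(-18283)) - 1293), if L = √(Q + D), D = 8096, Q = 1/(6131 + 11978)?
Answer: -2935564187500/173682325877 - 134197220*√2654968910685/3145213239306593 ≈ -16.971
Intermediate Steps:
Q = 1/18109 ≈ 5.5221e-5
L = √2654968910685/18109 (L = √(1/18109 + 8096) = √(146610465/18109) = √2654968910685/18109 ≈ 89.978)
(L + 21875)/((-10798/14680 + 9075/(-18283)) - 1293) = (√2654968910685/18109 + 21875)/((-10798/14680 + 9075/(-18283)) - 1293) = (21875 + √2654968910685/18109)/((-10798*1/14680 + 9075*(-1/18283)) - 1293) = (21875 + √2654968910685/18109)/((-5399/7340 - 9075/18283) - 1293) = (21875 + √2654968910685/18109)/(-165320417/134197220 - 1293) = (21875 + √2654968910685/18109)/(-173682325877/134197220) = (21875 + √2654968910685/18109)*(-134197220/173682325877) = -2935564187500/173682325877 - 134197220*√2654968910685/3145213239306593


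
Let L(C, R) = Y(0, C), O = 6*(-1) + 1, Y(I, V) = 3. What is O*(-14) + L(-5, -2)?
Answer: 73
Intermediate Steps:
O = -5 (O = -6 + 1 = -5)
L(C, R) = 3
O*(-14) + L(-5, -2) = -5*(-14) + 3 = 70 + 3 = 73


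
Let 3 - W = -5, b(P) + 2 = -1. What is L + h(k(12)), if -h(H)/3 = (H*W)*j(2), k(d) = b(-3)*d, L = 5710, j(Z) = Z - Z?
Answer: 5710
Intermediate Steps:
j(Z) = 0
b(P) = -3 (b(P) = -2 - 1 = -3)
W = 8 (W = 3 - 1*(-5) = 3 + 5 = 8)
k(d) = -3*d
h(H) = 0 (h(H) = -3*H*8*0 = -3*8*H*0 = -3*0 = 0)
L + h(k(12)) = 5710 + 0 = 5710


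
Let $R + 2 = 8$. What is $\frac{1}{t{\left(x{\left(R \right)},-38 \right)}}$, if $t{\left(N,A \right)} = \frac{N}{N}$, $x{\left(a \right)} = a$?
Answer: $1$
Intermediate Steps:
$R = 6$ ($R = -2 + 8 = 6$)
$t{\left(N,A \right)} = 1$
$\frac{1}{t{\left(x{\left(R \right)},-38 \right)}} = 1^{-1} = 1$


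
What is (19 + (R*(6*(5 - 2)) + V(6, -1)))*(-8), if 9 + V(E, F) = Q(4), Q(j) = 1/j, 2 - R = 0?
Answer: -370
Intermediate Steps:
R = 2 (R = 2 - 1*0 = 2 + 0 = 2)
V(E, F) = -35/4 (V(E, F) = -9 + 1/4 = -35/4)
(19 + (R*(6*(5 - 2)) + V(6, -1)))*(-8) = (19 + (2*(6*(5 - 2)) - 35/4))*(-8) = (19 + (2*(6*3) - 35/4))*(-8) = (19 + (2*18 - 35/4))*(-8) = (19 + (36 - 35/4))*(-8) = (19 + 109/4)*(-8) = (185/4)*(-8) = -370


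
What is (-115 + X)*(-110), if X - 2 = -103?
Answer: 23760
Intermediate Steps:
X = -101 (X = 2 - 103 = -101)
(-115 + X)*(-110) = (-115 - 101)*(-110) = -216*(-110) = 23760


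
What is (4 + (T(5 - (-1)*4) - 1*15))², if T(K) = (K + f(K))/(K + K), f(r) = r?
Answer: 100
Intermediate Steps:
T(K) = 1 (T(K) = (K + K)/(K + K) = (2*K)/((2*K)) = (2*K)*(1/(2*K)) = 1)
(4 + (T(5 - (-1)*4) - 1*15))² = (4 + (1 - 1*15))² = (4 + (1 - 15))² = (4 - 14)² = (-10)² = 100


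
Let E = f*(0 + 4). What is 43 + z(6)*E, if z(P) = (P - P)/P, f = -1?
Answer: 43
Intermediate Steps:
E = -4 (E = -(0 + 4) = -1*4 = -4)
z(P) = 0 (z(P) = 0/P = 0)
43 + z(6)*E = 43 + 0*(-4) = 43 + 0 = 43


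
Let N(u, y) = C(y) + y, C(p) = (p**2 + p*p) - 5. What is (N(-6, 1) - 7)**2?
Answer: 81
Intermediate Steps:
C(p) = -5 + 2*p**2 (C(p) = (p**2 + p**2) - 5 = 2*p**2 - 5 = -5 + 2*p**2)
N(u, y) = -5 + y + 2*y**2 (N(u, y) = (-5 + 2*y**2) + y = -5 + y + 2*y**2)
(N(-6, 1) - 7)**2 = ((-5 + 1 + 2*1**2) - 7)**2 = ((-5 + 1 + 2*1) - 7)**2 = ((-5 + 1 + 2) - 7)**2 = (-2 - 7)**2 = (-9)**2 = 81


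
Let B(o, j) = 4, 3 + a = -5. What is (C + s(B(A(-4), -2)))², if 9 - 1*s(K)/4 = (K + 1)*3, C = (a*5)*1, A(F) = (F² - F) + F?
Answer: 4096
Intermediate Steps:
a = -8 (a = -3 - 5 = -8)
A(F) = F²
C = -40 (C = -8*5*1 = -40*1 = -40)
s(K) = 24 - 12*K (s(K) = 36 - 4*(K + 1)*3 = 36 - 4*(1 + K)*3 = 36 - 4*(3 + 3*K) = 36 + (-12 - 12*K) = 24 - 12*K)
(C + s(B(A(-4), -2)))² = (-40 + (24 - 12*4))² = (-40 + (24 - 48))² = (-40 - 24)² = (-64)² = 4096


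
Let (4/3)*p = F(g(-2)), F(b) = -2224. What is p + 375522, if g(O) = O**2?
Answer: 373854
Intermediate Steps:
p = -1668 (p = (3/4)*(-2224) = -1668)
p + 375522 = -1668 + 375522 = 373854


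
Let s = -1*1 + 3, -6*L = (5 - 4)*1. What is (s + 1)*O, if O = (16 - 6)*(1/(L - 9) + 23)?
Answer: 7554/11 ≈ 686.73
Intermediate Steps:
L = -⅙ (L = -(5 - 4)/6 = -1/6 = -⅙*1 = -⅙ ≈ -0.16667)
s = 2 (s = -1 + 3 = 2)
O = 2518/11 (O = (16 - 6)*(1/(-⅙ - 9) + 23) = 10*(1/(-55/6) + 23) = 10*(-6/55 + 23) = 10*(1259/55) = 2518/11 ≈ 228.91)
(s + 1)*O = (2 + 1)*(2518/11) = 3*(2518/11) = 7554/11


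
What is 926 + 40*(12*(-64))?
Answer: -29794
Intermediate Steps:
926 + 40*(12*(-64)) = 926 + 40*(-768) = 926 - 30720 = -29794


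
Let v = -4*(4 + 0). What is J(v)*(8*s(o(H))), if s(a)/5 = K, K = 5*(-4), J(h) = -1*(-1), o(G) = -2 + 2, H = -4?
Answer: -800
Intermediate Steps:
o(G) = 0
v = -16 (v = -4*4 = -16)
J(h) = 1
K = -20
s(a) = -100 (s(a) = 5*(-20) = -100)
J(v)*(8*s(o(H))) = 1*(8*(-100)) = 1*(-800) = -800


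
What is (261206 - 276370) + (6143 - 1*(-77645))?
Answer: 68624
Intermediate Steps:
(261206 - 276370) + (6143 - 1*(-77645)) = -15164 + (6143 + 77645) = -15164 + 83788 = 68624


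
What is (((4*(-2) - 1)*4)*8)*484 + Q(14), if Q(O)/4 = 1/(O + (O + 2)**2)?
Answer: -18817918/135 ≈ -1.3939e+5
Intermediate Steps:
Q(O) = 4/(O + (2 + O)**2) (Q(O) = 4/(O + (O + 2)**2) = 4/(O + (2 + O)**2))
(((4*(-2) - 1)*4)*8)*484 + Q(14) = (((4*(-2) - 1)*4)*8)*484 + 4/(14 + (2 + 14)**2) = (((-8 - 1)*4)*8)*484 + 4/(14 + 16**2) = (-9*4*8)*484 + 4/(14 + 256) = -36*8*484 + 4/270 = -288*484 + 4*(1/270) = -139392 + 2/135 = -18817918/135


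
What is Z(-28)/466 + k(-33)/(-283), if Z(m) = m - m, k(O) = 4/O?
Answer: 4/9339 ≈ 0.00042831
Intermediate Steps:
Z(m) = 0
Z(-28)/466 + k(-33)/(-283) = 0/466 + (4/(-33))/(-283) = 0*(1/466) + (4*(-1/33))*(-1/283) = 0 - 4/33*(-1/283) = 0 + 4/9339 = 4/9339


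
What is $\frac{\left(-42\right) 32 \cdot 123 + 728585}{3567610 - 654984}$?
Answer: $\frac{563273}{2912626} \approx 0.19339$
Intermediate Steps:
$\frac{\left(-42\right) 32 \cdot 123 + 728585}{3567610 - 654984} = \frac{\left(-1344\right) 123 + 728585}{2912626} = \left(-165312 + 728585\right) \frac{1}{2912626} = 563273 \cdot \frac{1}{2912626} = \frac{563273}{2912626}$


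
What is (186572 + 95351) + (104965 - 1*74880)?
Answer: 312008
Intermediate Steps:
(186572 + 95351) + (104965 - 1*74880) = 281923 + (104965 - 74880) = 281923 + 30085 = 312008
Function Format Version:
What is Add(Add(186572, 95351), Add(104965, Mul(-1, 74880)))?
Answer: 312008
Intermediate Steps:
Add(Add(186572, 95351), Add(104965, Mul(-1, 74880))) = Add(281923, Add(104965, -74880)) = Add(281923, 30085) = 312008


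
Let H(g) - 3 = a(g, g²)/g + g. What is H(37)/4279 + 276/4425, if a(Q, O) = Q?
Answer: 454143/6311525 ≈ 0.071955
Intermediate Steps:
H(g) = 4 + g (H(g) = 3 + (g/g + g) = 3 + (1 + g) = 4 + g)
H(37)/4279 + 276/4425 = (4 + 37)/4279 + 276/4425 = 41*(1/4279) + 276*(1/4425) = 41/4279 + 92/1475 = 454143/6311525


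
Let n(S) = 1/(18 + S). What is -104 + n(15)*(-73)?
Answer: -3505/33 ≈ -106.21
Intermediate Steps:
-104 + n(15)*(-73) = -104 - 73/(18 + 15) = -104 - 73/33 = -3505/33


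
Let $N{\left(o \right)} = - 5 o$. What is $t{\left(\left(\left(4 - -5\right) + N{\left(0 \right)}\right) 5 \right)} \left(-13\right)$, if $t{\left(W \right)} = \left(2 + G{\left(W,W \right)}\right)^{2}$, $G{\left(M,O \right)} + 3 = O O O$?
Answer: $-107946583888$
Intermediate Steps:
$G{\left(M,O \right)} = -3 + O^{3}$ ($G{\left(M,O \right)} = -3 + O O O = -3 + O^{2} O = -3 + O^{3}$)
$t{\left(W \right)} = \left(-1 + W^{3}\right)^{2}$ ($t{\left(W \right)} = \left(2 + \left(-3 + W^{3}\right)\right)^{2} = \left(-1 + W^{3}\right)^{2}$)
$t{\left(\left(\left(4 - -5\right) + N{\left(0 \right)}\right) 5 \right)} \left(-13\right) = \left(-1 + \left(\left(\left(4 - -5\right) - 0\right) 5\right)^{3}\right)^{2} \left(-13\right) = \left(-1 + \left(\left(\left(4 + 5\right) + 0\right) 5\right)^{3}\right)^{2} \left(-13\right) = \left(-1 + \left(\left(9 + 0\right) 5\right)^{3}\right)^{2} \left(-13\right) = \left(-1 + \left(9 \cdot 5\right)^{3}\right)^{2} \left(-13\right) = \left(-1 + 45^{3}\right)^{2} \left(-13\right) = \left(-1 + 91125\right)^{2} \left(-13\right) = 91124^{2} \left(-13\right) = 8303583376 \left(-13\right) = -107946583888$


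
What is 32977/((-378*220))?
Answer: -4711/11880 ≈ -0.39655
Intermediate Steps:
32977/((-378*220)) = 32977/(-83160) = 32977*(-1/83160) = -4711/11880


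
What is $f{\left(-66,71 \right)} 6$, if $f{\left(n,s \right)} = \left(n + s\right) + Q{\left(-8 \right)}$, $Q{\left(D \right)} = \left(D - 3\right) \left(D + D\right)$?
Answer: $1086$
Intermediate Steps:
$Q{\left(D \right)} = 2 D \left(-3 + D\right)$ ($Q{\left(D \right)} = \left(-3 + D\right) 2 D = 2 D \left(-3 + D\right)$)
$f{\left(n,s \right)} = 176 + n + s$ ($f{\left(n,s \right)} = \left(n + s\right) + 2 \left(-8\right) \left(-3 - 8\right) = \left(n + s\right) + 2 \left(-8\right) \left(-11\right) = \left(n + s\right) + 176 = 176 + n + s$)
$f{\left(-66,71 \right)} 6 = \left(176 - 66 + 71\right) 6 = 181 \cdot 6 = 1086$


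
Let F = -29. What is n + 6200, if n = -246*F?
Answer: 13334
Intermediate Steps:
n = 7134 (n = -246*(-29) = 7134)
n + 6200 = 7134 + 6200 = 13334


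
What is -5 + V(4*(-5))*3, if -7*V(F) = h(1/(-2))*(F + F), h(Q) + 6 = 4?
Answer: -275/7 ≈ -39.286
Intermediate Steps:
h(Q) = -2 (h(Q) = -6 + 4 = -2)
V(F) = 4*F/7 (V(F) = -(-2)*(F + F)/7 = -(-2)*2*F/7 = -(-4)*F/7 = 4*F/7)
-5 + V(4*(-5))*3 = -5 + (4*(4*(-5))/7)*3 = -5 + ((4/7)*(-20))*3 = -5 - 80/7*3 = -5 - 240/7 = -275/7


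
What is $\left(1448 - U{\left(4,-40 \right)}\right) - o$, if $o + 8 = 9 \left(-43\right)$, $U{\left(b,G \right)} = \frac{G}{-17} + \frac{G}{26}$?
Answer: $\frac{407123}{221} \approx 1842.2$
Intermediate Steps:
$U{\left(b,G \right)} = - \frac{9 G}{442}$ ($U{\left(b,G \right)} = G \left(- \frac{1}{17}\right) + G \frac{1}{26} = - \frac{G}{17} + \frac{G}{26} = - \frac{9 G}{442}$)
$o = -395$ ($o = -8 + 9 \left(-43\right) = -8 - 387 = -395$)
$\left(1448 - U{\left(4,-40 \right)}\right) - o = \left(1448 - \left(- \frac{9}{442}\right) \left(-40\right)\right) - -395 = \left(1448 - \frac{180}{221}\right) + 395 = \frac{319828}{221} + 395 = \frac{407123}{221}$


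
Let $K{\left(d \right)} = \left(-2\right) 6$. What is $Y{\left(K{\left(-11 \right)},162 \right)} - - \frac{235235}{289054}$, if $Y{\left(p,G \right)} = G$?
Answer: $\frac{47061983}{289054} \approx 162.81$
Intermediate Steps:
$K{\left(d \right)} = -12$
$Y{\left(K{\left(-11 \right)},162 \right)} - - \frac{235235}{289054} = 162 - - \frac{235235}{289054} = 162 + \frac{235235}{289054} = \frac{47061983}{289054}$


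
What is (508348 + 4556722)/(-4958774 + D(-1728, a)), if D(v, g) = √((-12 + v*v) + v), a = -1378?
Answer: -6279134356045/6147359149708 - 2532535*√746061/6147359149708 ≈ -1.0218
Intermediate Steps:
D(v, g) = √(-12 + v + v²) (D(v, g) = √((-12 + v²) + v) = √(-12 + v + v²))
(508348 + 4556722)/(-4958774 + D(-1728, a)) = (508348 + 4556722)/(-4958774 + √(-12 - 1728 + (-1728)²)) = 5065070/(-4958774 + √(-12 - 1728 + 2985984)) = 5065070/(-4958774 + √2984244) = 5065070/(-4958774 + 2*√746061)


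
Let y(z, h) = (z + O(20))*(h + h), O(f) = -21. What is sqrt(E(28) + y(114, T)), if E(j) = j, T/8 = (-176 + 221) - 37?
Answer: 2*sqrt(2983) ≈ 109.23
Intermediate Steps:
T = 64 (T = 8*((-176 + 221) - 37) = 8*(45 - 37) = 8*8 = 64)
y(z, h) = 2*h*(-21 + z) (y(z, h) = (z - 21)*(h + h) = (-21 + z)*(2*h) = 2*h*(-21 + z))
sqrt(E(28) + y(114, T)) = sqrt(28 + 2*64*(-21 + 114)) = sqrt(28 + 2*64*93) = sqrt(28 + 11904) = sqrt(11932) = 2*sqrt(2983)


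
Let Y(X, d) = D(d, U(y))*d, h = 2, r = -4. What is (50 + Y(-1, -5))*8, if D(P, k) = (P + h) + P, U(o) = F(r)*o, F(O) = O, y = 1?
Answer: 720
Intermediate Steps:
U(o) = -4*o
D(P, k) = 2 + 2*P (D(P, k) = (P + 2) + P = (2 + P) + P = 2 + 2*P)
Y(X, d) = d*(2 + 2*d) (Y(X, d) = (2 + 2*d)*d = d*(2 + 2*d))
(50 + Y(-1, -5))*8 = (50 + 2*(-5)*(1 - 5))*8 = (50 + 2*(-5)*(-4))*8 = (50 + 40)*8 = 90*8 = 720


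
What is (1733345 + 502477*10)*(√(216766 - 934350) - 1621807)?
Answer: -10960358213805 + 27032460*I*√44849 ≈ -1.096e+13 + 5.7248e+9*I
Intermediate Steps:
(1733345 + 502477*10)*(√(216766 - 934350) - 1621807) = (1733345 + 5024770)*(√(-717584) - 1621807) = 6758115*(4*I*√44849 - 1621807) = 6758115*(-1621807 + 4*I*√44849) = -10960358213805 + 27032460*I*√44849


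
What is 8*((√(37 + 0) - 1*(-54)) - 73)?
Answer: -152 + 8*√37 ≈ -103.34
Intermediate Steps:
8*((√(37 + 0) - 1*(-54)) - 73) = 8*((√37 + 54) - 73) = 8*((54 + √37) - 73) = 8*(-19 + √37) = -152 + 8*√37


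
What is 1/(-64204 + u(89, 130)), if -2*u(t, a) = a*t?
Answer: -1/69989 ≈ -1.4288e-5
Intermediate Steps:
u(t, a) = -a*t/2
1/(-64204 + u(89, 130)) = 1/(-64204 - ½*130*89) = 1/(-64204 - 5785) = 1/(-69989) = -1/69989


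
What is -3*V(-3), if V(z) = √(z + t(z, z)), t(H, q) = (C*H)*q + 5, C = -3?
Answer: -15*I ≈ -15.0*I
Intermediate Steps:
t(H, q) = 5 - 3*H*q (t(H, q) = (-3*H)*q + 5 = -3*H*q + 5 = 5 - 3*H*q)
V(z) = √(5 + z - 3*z²) (V(z) = √(z + (5 - 3*z*z)) = √(z + (5 - 3*z²)) = √(5 + z - 3*z²))
-3*V(-3) = -3*√(5 - 3 - 3*(-3)²) = -3*√(5 - 3 - 3*9) = -3*√(5 - 3 - 27) = -15*I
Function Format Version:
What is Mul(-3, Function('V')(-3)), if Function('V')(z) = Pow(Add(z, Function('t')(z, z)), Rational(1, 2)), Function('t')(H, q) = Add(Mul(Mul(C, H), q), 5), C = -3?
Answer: Mul(-15, I) ≈ Mul(-15.000, I)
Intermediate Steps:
Function('t')(H, q) = Add(5, Mul(-3, H, q)) (Function('t')(H, q) = Add(Mul(Mul(-3, H), q), 5) = Add(Mul(-3, H, q), 5) = Add(5, Mul(-3, H, q)))
Function('V')(z) = Pow(Add(5, z, Mul(-3, Pow(z, 2))), Rational(1, 2)) (Function('V')(z) = Pow(Add(z, Add(5, Mul(-3, z, z))), Rational(1, 2)) = Pow(Add(z, Add(5, Mul(-3, Pow(z, 2)))), Rational(1, 2)) = Pow(Add(5, z, Mul(-3, Pow(z, 2))), Rational(1, 2)))
Mul(-3, Function('V')(-3)) = Mul(-3, Pow(Add(5, -3, Mul(-3, Pow(-3, 2))), Rational(1, 2))) = Mul(-3, Pow(Add(5, -3, Mul(-3, 9)), Rational(1, 2))) = Mul(-3, Pow(Add(5, -3, -27), Rational(1, 2))) = Mul(-3, Pow(-25, Rational(1, 2))) = Mul(-3, Mul(5, I)) = Mul(-15, I)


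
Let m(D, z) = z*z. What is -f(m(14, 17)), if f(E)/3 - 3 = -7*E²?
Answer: 1753932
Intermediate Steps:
m(D, z) = z²
f(E) = 9 - 21*E² (f(E) = 9 + 3*(-7*E²) = 9 - 21*E²)
-f(m(14, 17)) = -(9 - 21*(17²)²) = -(9 - 21*289²) = -(9 - 21*83521) = -(9 - 1753941) = -1*(-1753932) = 1753932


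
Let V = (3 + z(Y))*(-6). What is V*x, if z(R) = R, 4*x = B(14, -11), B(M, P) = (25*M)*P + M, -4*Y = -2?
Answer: 20139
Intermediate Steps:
Y = ½ (Y = -¼*(-2) = ½ ≈ 0.50000)
B(M, P) = M + 25*M*P (B(M, P) = 25*M*P + M = M + 25*M*P)
x = -959 (x = (14*(1 + 25*(-11)))/4 = (14*(1 - 275))/4 = (14*(-274))/4 = (¼)*(-3836) = -959)
V = -21 (V = (3 + ½)*(-6) = (7/2)*(-6) = -21)
V*x = -21*(-959) = 20139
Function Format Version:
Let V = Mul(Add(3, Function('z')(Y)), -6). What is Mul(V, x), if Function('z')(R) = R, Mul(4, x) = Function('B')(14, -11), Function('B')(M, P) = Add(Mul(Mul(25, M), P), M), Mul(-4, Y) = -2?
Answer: 20139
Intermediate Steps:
Y = Rational(1, 2) (Y = Mul(Rational(-1, 4), -2) = Rational(1, 2) ≈ 0.50000)
Function('B')(M, P) = Add(M, Mul(25, M, P)) (Function('B')(M, P) = Add(Mul(25, M, P), M) = Add(M, Mul(25, M, P)))
x = -959 (x = Mul(Rational(1, 4), Mul(14, Add(1, Mul(25, -11)))) = Mul(Rational(1, 4), Mul(14, Add(1, -275))) = Mul(Rational(1, 4), Mul(14, -274)) = Mul(Rational(1, 4), -3836) = -959)
V = -21 (V = Mul(Add(3, Rational(1, 2)), -6) = Mul(Rational(7, 2), -6) = -21)
Mul(V, x) = Mul(-21, -959) = 20139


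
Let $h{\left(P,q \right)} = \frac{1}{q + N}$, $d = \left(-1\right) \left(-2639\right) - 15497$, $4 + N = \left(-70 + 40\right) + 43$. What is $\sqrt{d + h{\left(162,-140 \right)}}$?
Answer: $\frac{i \sqrt{220656269}}{131} \approx 113.39 i$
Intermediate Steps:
$N = 9$ ($N = -4 + \left(\left(-70 + 40\right) + 43\right) = -4 + \left(-30 + 43\right) = -4 + 13 = 9$)
$d = -12858$ ($d = 2639 - 15497 = -12858$)
$h{\left(P,q \right)} = \frac{1}{9 + q}$ ($h{\left(P,q \right)} = \frac{1}{q + 9} = \frac{1}{9 + q}$)
$\sqrt{d + h{\left(162,-140 \right)}} = \sqrt{-12858 + \frac{1}{9 - 140}} = \sqrt{-12858 + \frac{1}{-131}} = \sqrt{-12858 - \frac{1}{131}} = \sqrt{- \frac{1684399}{131}} = \frac{i \sqrt{220656269}}{131}$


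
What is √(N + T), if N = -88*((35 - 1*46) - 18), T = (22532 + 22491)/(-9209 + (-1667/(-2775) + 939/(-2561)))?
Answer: √10909273929617889393323063/65444627513 ≈ 50.469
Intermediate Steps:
T = -319968330825/65444627513 (T = 45023/(-9209 + (-1667*(-1/2775) + 939*(-1/2561))) = 45023/(-9209 + (1667/2775 - 939/2561)) = 45023/(-9209 + 1663462/7106775) = 45023/(-65444627513/7106775) = 45023*(-7106775/65444627513) = -319968330825/65444627513 ≈ -4.8891)
N = 2552 (N = -88*((35 - 46) - 18) = -88*(-11 - 18) = -88*(-29) = 2552)
√(N + T) = √(2552 - 319968330825/65444627513) = √(166694721082351/65444627513) = √10909273929617889393323063/65444627513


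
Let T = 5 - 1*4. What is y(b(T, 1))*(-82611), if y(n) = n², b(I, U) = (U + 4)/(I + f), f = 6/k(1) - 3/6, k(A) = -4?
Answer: -2065275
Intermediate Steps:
f = -2 (f = 6/(-4) - 3/6 = 6*(-¼) - 3*⅙ = -3/2 - ½ = -2)
T = 1 (T = 5 - 4 = 1)
b(I, U) = (4 + U)/(-2 + I) (b(I, U) = (U + 4)/(I - 2) = (4 + U)/(-2 + I))
y(b(T, 1))*(-82611) = ((4 + 1)/(-2 + 1))²*(-82611) = (5/(-1))²*(-82611) = (-1*5)²*(-82611) = (-5)²*(-82611) = 25*(-82611) = -2065275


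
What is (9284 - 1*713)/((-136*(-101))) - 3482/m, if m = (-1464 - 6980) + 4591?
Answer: 80852815/52924808 ≈ 1.5277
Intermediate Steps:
m = -3853 (m = -8444 + 4591 = -3853)
(9284 - 1*713)/((-136*(-101))) - 3482/m = (9284 - 1*713)/((-136*(-101))) - 3482/(-3853) = (9284 - 713)/13736 - 3482*(-1/3853) = 8571*(1/13736) + 3482/3853 = 8571/13736 + 3482/3853 = 80852815/52924808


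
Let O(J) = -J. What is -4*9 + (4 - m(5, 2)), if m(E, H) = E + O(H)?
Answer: -35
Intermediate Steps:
m(E, H) = E - H
-4*9 + (4 - m(5, 2)) = -4*9 + (4 - (5 - 1*2)) = -36 + (4 - (5 - 2)) = -36 + (4 - 1*3) = -36 + (4 - 3) = -36 + 1 = -35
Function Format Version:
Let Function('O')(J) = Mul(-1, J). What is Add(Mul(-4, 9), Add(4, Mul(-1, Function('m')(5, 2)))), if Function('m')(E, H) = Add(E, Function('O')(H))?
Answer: -35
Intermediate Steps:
Function('m')(E, H) = Add(E, Mul(-1, H))
Add(Mul(-4, 9), Add(4, Mul(-1, Function('m')(5, 2)))) = Add(Mul(-4, 9), Add(4, Mul(-1, Add(5, Mul(-1, 2))))) = Add(-36, Add(4, Mul(-1, Add(5, -2)))) = Add(-36, Add(4, Mul(-1, 3))) = Add(-36, Add(4, -3)) = Add(-36, 1) = -35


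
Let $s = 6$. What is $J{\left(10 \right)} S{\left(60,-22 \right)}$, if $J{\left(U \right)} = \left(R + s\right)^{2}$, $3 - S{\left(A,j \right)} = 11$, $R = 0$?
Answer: $-288$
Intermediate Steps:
$S{\left(A,j \right)} = -8$ ($S{\left(A,j \right)} = 3 - 11 = -8$)
$J{\left(U \right)} = 36$ ($J{\left(U \right)} = \left(0 + 6\right)^{2} = 6^{2} = 36$)
$J{\left(10 \right)} S{\left(60,-22 \right)} = 36 \left(-8\right) = -288$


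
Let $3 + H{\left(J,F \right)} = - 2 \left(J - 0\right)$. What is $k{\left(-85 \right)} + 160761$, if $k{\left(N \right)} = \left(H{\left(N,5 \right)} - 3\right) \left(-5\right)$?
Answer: $159941$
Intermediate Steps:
$H{\left(J,F \right)} = -3 - 2 J$ ($H{\left(J,F \right)} = -3 - 2 \left(J - 0\right) = -3 - 2 \left(J + 0\right) = -3 - 2 J$)
$k{\left(N \right)} = 30 + 10 N$ ($k{\left(N \right)} = \left(\left(-3 - 2 N\right) - 3\right) \left(-5\right) = \left(-6 - 2 N\right) \left(-5\right) = 30 + 10 N$)
$k{\left(-85 \right)} + 160761 = \left(30 + 10 \left(-85\right)\right) + 160761 = \left(30 - 850\right) + 160761 = -820 + 160761 = 159941$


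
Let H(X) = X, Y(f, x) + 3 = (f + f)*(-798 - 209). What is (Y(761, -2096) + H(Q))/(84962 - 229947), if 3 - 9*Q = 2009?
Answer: 13795919/1304865 ≈ 10.573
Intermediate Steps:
Q = -2006/9 (Q = ⅓ - ⅑*2009 = ⅓ - 2009/9 = -2006/9 ≈ -222.89)
Y(f, x) = -3 - 2014*f (Y(f, x) = -3 + (f + f)*(-798 - 209) = -3 + (2*f)*(-1007) = -3 - 2014*f)
(Y(761, -2096) + H(Q))/(84962 - 229947) = ((-3 - 2014*761) - 2006/9)/(84962 - 229947) = ((-3 - 1532654) - 2006/9)/(-144985) = (-1532657 - 2006/9)*(-1/144985) = -13795919/9*(-1/144985) = 13795919/1304865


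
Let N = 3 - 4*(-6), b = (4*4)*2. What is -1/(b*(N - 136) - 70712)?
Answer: 1/74200 ≈ 1.3477e-5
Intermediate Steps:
b = 32 (b = 16*2 = 32)
N = 27 (N = 3 + 24 = 27)
-1/(b*(N - 136) - 70712) = -1/(32*(27 - 136) - 70712) = -1/(32*(-109) - 70712) = -1/(-3488 - 70712) = -1/(-74200) = -1*(-1/74200) = 1/74200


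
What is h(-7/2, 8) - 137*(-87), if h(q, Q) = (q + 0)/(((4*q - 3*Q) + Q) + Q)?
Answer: 524443/44 ≈ 11919.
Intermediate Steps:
h(q, Q) = q/(-Q + 4*q) (h(q, Q) = q/(((-3*Q + 4*q) + Q) + Q) = q/((-2*Q + 4*q) + Q) = q/(-Q + 4*q))
h(-7/2, 8) - 137*(-87) = (-7/2)/(-1*8 + 4*(-7/2)) - 137*(-87) = (-7*1/2)/(-8 + 4*(-7*1/2)) + 11919 = -7/(2*(-8 + 4*(-7/2))) + 11919 = -7/(2*(-8 - 14)) + 11919 = -7/2/(-22) + 11919 = -7/2*(-1/22) + 11919 = 7/44 + 11919 = 524443/44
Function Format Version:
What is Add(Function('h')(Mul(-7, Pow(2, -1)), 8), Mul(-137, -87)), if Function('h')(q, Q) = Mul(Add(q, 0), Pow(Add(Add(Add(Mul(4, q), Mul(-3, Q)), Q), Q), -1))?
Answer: Rational(524443, 44) ≈ 11919.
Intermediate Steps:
Function('h')(q, Q) = Mul(q, Pow(Add(Mul(-1, Q), Mul(4, q)), -1)) (Function('h')(q, Q) = Mul(q, Pow(Add(Add(Add(Mul(-3, Q), Mul(4, q)), Q), Q), -1)) = Mul(q, Pow(Add(Add(Mul(-2, Q), Mul(4, q)), Q), -1)) = Mul(q, Pow(Add(Mul(-1, Q), Mul(4, q)), -1)))
Add(Function('h')(Mul(-7, Pow(2, -1)), 8), Mul(-137, -87)) = Add(Mul(Mul(-7, Pow(2, -1)), Pow(Add(Mul(-1, 8), Mul(4, Mul(-7, Pow(2, -1)))), -1)), Mul(-137, -87)) = Add(Mul(Mul(-7, Rational(1, 2)), Pow(Add(-8, Mul(4, Mul(-7, Rational(1, 2)))), -1)), 11919) = Add(Mul(Rational(-7, 2), Pow(Add(-8, Mul(4, Rational(-7, 2))), -1)), 11919) = Add(Mul(Rational(-7, 2), Pow(Add(-8, -14), -1)), 11919) = Add(Mul(Rational(-7, 2), Pow(-22, -1)), 11919) = Add(Mul(Rational(-7, 2), Rational(-1, 22)), 11919) = Add(Rational(7, 44), 11919) = Rational(524443, 44)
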